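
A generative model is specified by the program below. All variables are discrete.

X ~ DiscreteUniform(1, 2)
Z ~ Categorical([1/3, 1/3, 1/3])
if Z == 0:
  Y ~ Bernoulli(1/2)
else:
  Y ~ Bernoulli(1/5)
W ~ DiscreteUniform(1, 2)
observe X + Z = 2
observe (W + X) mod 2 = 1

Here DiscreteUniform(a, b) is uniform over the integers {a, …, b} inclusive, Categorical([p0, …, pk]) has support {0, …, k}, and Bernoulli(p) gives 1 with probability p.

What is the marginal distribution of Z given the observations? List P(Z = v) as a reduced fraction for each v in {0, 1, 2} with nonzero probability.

P(Z=0) = 1/2, P(Z=1) = 1/2

Enumerate traces; 4 have nonzero weight after conditioning:
  (X=1, Z=1, Y=0, W=2) weight 1/15
  (X=1, Z=1, Y=1, W=2) weight 1/60
  (X=2, Z=0, Y=0, W=1) weight 1/24
  (X=2, Z=0, Y=1, W=1) weight 1/24
Group by Z:
  weight(Z=0) = 1/12
  weight(Z=1) = 1/12
Total weight = 1/12 + 1/12 = 1/6
P(Z=0 | obs) = 1/12 / 1/6 = 1/2
P(Z=1 | obs) = 1/12 / 1/6 = 1/2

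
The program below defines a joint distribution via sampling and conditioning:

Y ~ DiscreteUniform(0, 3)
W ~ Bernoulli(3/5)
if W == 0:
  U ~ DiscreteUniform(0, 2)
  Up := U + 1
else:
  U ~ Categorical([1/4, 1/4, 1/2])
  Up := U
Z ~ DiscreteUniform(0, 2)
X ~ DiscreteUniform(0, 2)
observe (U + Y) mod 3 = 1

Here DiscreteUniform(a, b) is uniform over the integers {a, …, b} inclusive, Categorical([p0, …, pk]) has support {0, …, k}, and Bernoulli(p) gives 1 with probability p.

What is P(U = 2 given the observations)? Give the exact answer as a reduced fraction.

P(U = 2 | obs) = 26/77

Enumerate traces; 72 have nonzero weight after conditioning:
  (Y=0, W=0, U=1, Z=0, X=0) weight 1/270
  (Y=0, W=0, U=1, Z=0, X=1) weight 1/270
  (Y=0, W=0, U=1, Z=0, X=2) weight 1/270
  (Y=0, W=0, U=1, Z=1, X=0) weight 1/270
  (Y=0, W=0, U=1, Z=1, X=1) weight 1/270
  (Y=0, W=0, U=1, Z=1, X=2) weight 1/270
  (Y=0, W=0, U=1, Z=2, X=0) weight 1/270
  (Y=0, W=0, U=1, Z=2, X=1) weight 1/270
  (Y=1, W=0, U=0, Z=0, X=0) weight 1/270
  (Y=2, W=0, U=2, Z=0, X=0) weight 1/270
  … 62 more
Group by U:
  weight(U=0) = 17/240
  weight(U=1) = 17/120
  weight(U=2) = 13/120
Total weight = 17/240 + 17/120 + 13/120 = 77/240
P(U=0 | obs) = 17/240 / 77/240 = 17/77
P(U=1 | obs) = 17/120 / 77/240 = 34/77
P(U=2 | obs) = 13/120 / 77/240 = 26/77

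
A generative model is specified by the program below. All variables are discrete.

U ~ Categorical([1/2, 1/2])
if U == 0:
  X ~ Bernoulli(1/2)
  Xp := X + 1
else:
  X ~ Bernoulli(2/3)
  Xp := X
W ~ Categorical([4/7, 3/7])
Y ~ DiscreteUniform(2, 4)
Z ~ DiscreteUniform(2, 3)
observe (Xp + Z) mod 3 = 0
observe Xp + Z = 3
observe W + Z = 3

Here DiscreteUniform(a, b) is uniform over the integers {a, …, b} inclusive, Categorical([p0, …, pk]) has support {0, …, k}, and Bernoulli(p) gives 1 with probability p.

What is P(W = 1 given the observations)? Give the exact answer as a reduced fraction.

Enumerate traces; 9 have nonzero weight after conditioning:
  (U=0, X=0, W=1, Y=2, Z=2) weight 1/56
  (U=0, X=0, W=1, Y=3, Z=2) weight 1/56
  (U=0, X=0, W=1, Y=4, Z=2) weight 1/56
  (U=1, X=0, W=0, Y=2, Z=3) weight 1/63
  (U=1, X=0, W=0, Y=3, Z=3) weight 1/63
  (U=1, X=0, W=0, Y=4, Z=3) weight 1/63
  (U=1, X=1, W=1, Y=2, Z=2) weight 1/42
  (U=1, X=1, W=1, Y=3, Z=2) weight 1/42
  … 1 more
Group by W:
  weight(W=0) = 1/21
  weight(W=1) = 1/8
Total weight = 1/21 + 1/8 = 29/168
P(W=0 | obs) = 1/21 / 29/168 = 8/29
P(W=1 | obs) = 1/8 / 29/168 = 21/29

P(W = 1 | obs) = 21/29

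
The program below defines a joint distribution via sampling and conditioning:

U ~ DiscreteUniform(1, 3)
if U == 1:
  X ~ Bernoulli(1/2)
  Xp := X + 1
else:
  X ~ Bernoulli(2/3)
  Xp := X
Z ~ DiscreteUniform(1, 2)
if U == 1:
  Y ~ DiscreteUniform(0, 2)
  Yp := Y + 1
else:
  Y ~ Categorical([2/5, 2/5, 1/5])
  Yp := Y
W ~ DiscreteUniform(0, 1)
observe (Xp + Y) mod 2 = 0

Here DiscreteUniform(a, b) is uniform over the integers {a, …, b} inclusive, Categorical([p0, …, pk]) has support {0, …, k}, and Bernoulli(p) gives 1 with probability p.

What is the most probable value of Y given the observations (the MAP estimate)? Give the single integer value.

Enumerate traces; 36 have nonzero weight after conditioning:
  (U=1, X=0, Z=1, Y=1, W=0) weight 1/72
  (U=1, X=0, Z=1, Y=1, W=1) weight 1/72
  (U=1, X=0, Z=2, Y=1, W=0) weight 1/72
  (U=1, X=0, Z=2, Y=1, W=1) weight 1/72
  (U=1, X=1, Z=1, Y=0, W=0) weight 1/72
  (U=1, X=1, Z=1, Y=0, W=1) weight 1/72
  (U=1, X=1, Z=1, Y=2, W=0) weight 1/72
  (U=1, X=1, Z=1, Y=2, W=1) weight 1/72
  … 28 more
Group by Y:
  weight(Y=0) = 13/90
  weight(Y=1) = 7/30
  weight(Y=2) = 1/10
Total weight = 13/90 + 7/30 + 1/10 = 43/90
P(Y=0 | obs) = 13/90 / 43/90 = 13/43
P(Y=1 | obs) = 7/30 / 43/90 = 21/43
P(Y=2 | obs) = 1/10 / 43/90 = 9/43
argmax = 1

argmax_v P(Y = v | obs) = 1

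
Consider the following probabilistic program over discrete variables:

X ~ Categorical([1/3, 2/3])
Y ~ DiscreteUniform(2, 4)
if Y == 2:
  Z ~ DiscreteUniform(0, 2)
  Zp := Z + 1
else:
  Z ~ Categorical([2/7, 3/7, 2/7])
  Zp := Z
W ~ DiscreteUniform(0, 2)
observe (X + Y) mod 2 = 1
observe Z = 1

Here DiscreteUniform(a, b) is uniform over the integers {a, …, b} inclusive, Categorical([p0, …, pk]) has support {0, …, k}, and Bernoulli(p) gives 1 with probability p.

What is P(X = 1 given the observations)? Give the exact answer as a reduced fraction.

P(X = 1 | obs) = 32/41

Enumerate traces; 9 have nonzero weight after conditioning:
  (X=0, Y=3, Z=1, W=0) weight 1/63
  (X=0, Y=3, Z=1, W=1) weight 1/63
  (X=0, Y=3, Z=1, W=2) weight 1/63
  (X=1, Y=2, Z=1, W=0) weight 2/81
  (X=1, Y=2, Z=1, W=1) weight 2/81
  (X=1, Y=2, Z=1, W=2) weight 2/81
  (X=1, Y=4, Z=1, W=0) weight 2/63
  (X=1, Y=4, Z=1, W=1) weight 2/63
  … 1 more
Group by X:
  weight(X=0) = 1/21
  weight(X=1) = 32/189
Total weight = 1/21 + 32/189 = 41/189
P(X=0 | obs) = 1/21 / 41/189 = 9/41
P(X=1 | obs) = 32/189 / 41/189 = 32/41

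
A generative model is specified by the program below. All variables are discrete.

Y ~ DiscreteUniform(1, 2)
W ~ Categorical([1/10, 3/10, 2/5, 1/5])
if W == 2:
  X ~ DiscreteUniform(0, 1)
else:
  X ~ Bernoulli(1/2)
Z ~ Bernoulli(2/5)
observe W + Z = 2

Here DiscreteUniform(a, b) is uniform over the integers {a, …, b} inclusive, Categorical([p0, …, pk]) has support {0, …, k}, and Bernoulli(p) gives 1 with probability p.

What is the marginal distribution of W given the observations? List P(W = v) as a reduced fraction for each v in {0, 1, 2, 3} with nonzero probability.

P(W=1) = 1/3, P(W=2) = 2/3

Enumerate traces; 8 have nonzero weight after conditioning:
  (Y=1, W=1, X=0, Z=1) weight 3/100
  (Y=1, W=1, X=1, Z=1) weight 3/100
  (Y=1, W=2, X=0, Z=0) weight 3/50
  (Y=1, W=2, X=1, Z=0) weight 3/50
  (Y=2, W=1, X=0, Z=1) weight 3/100
  (Y=2, W=1, X=1, Z=1) weight 3/100
  (Y=2, W=2, X=0, Z=0) weight 3/50
  (Y=2, W=2, X=1, Z=0) weight 3/50
Group by W:
  weight(W=1) = 3/25
  weight(W=2) = 6/25
Total weight = 3/25 + 6/25 = 9/25
P(W=1 | obs) = 3/25 / 9/25 = 1/3
P(W=2 | obs) = 6/25 / 9/25 = 2/3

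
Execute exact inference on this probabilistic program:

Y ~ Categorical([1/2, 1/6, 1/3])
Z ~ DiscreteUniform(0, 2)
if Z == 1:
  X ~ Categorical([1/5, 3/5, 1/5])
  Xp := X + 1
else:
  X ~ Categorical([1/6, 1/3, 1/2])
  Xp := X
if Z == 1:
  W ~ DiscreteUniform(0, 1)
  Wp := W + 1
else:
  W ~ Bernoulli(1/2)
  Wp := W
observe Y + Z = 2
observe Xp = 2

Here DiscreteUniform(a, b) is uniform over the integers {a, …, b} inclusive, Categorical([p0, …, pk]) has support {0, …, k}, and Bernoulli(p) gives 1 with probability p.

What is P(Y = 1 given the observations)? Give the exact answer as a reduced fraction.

P(Y = 1 | obs) = 6/31

Enumerate traces; 6 have nonzero weight after conditioning:
  (Y=0, Z=2, X=2, W=0) weight 1/24
  (Y=0, Z=2, X=2, W=1) weight 1/24
  (Y=1, Z=1, X=1, W=0) weight 1/60
  (Y=1, Z=1, X=1, W=1) weight 1/60
  (Y=2, Z=0, X=2, W=0) weight 1/36
  (Y=2, Z=0, X=2, W=1) weight 1/36
Group by Y:
  weight(Y=0) = 1/12
  weight(Y=1) = 1/30
  weight(Y=2) = 1/18
Total weight = 1/12 + 1/30 + 1/18 = 31/180
P(Y=0 | obs) = 1/12 / 31/180 = 15/31
P(Y=1 | obs) = 1/30 / 31/180 = 6/31
P(Y=2 | obs) = 1/18 / 31/180 = 10/31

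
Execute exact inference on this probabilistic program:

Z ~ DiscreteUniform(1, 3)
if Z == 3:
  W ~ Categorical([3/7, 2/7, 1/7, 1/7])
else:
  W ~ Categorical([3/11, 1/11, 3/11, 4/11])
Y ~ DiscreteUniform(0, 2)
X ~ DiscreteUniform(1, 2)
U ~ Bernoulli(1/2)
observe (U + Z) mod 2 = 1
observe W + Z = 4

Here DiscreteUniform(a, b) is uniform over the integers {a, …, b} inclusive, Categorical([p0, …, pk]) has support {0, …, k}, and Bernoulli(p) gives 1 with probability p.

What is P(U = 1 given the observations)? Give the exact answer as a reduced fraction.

P(U = 1 | obs) = 21/71

Enumerate traces; 18 have nonzero weight after conditioning:
  (Z=1, W=3, Y=0, X=1, U=0) weight 1/99
  (Z=1, W=3, Y=0, X=2, U=0) weight 1/99
  (Z=1, W=3, Y=1, X=1, U=0) weight 1/99
  (Z=1, W=3, Y=1, X=2, U=0) weight 1/99
  (Z=1, W=3, Y=2, X=1, U=0) weight 1/99
  (Z=1, W=3, Y=2, X=2, U=0) weight 1/99
  (Z=2, W=2, Y=0, X=1, U=1) weight 1/132
  (Z=2, W=2, Y=0, X=2, U=1) weight 1/132
  … 10 more
Group by U:
  weight(U=0) = 25/231
  weight(U=1) = 1/22
Total weight = 25/231 + 1/22 = 71/462
P(U=0 | obs) = 25/231 / 71/462 = 50/71
P(U=1 | obs) = 1/22 / 71/462 = 21/71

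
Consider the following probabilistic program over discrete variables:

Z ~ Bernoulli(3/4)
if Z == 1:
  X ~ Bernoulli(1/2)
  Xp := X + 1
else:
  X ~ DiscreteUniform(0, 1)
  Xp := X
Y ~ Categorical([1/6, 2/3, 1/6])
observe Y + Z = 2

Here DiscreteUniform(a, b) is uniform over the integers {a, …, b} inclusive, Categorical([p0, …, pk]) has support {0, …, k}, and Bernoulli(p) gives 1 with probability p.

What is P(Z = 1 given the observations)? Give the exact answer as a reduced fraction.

P(Z = 1 | obs) = 12/13

Enumerate traces; 4 have nonzero weight after conditioning:
  (Z=0, X=0, Y=2) weight 1/48
  (Z=0, X=1, Y=2) weight 1/48
  (Z=1, X=0, Y=1) weight 1/4
  (Z=1, X=1, Y=1) weight 1/4
Group by Z:
  weight(Z=0) = 1/24
  weight(Z=1) = 1/2
Total weight = 1/24 + 1/2 = 13/24
P(Z=0 | obs) = 1/24 / 13/24 = 1/13
P(Z=1 | obs) = 1/2 / 13/24 = 12/13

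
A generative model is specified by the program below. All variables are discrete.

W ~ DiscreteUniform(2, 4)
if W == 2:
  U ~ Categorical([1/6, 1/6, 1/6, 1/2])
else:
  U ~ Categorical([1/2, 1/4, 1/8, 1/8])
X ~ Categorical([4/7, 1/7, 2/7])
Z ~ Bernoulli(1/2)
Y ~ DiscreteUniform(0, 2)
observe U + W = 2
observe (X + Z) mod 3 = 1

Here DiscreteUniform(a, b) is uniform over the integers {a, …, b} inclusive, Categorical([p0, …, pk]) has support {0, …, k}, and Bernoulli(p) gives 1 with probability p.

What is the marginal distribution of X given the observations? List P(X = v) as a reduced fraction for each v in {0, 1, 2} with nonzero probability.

P(X=0) = 4/5, P(X=1) = 1/5

Enumerate traces; 6 have nonzero weight after conditioning:
  (W=2, U=0, X=0, Z=1, Y=0) weight 1/189
  (W=2, U=0, X=0, Z=1, Y=1) weight 1/189
  (W=2, U=0, X=0, Z=1, Y=2) weight 1/189
  (W=2, U=0, X=1, Z=0, Y=0) weight 1/756
  (W=2, U=0, X=1, Z=0, Y=1) weight 1/756
  (W=2, U=0, X=1, Z=0, Y=2) weight 1/756
Group by X:
  weight(X=0) = 1/63
  weight(X=1) = 1/252
Total weight = 1/63 + 1/252 = 5/252
P(X=0 | obs) = 1/63 / 5/252 = 4/5
P(X=1 | obs) = 1/252 / 5/252 = 1/5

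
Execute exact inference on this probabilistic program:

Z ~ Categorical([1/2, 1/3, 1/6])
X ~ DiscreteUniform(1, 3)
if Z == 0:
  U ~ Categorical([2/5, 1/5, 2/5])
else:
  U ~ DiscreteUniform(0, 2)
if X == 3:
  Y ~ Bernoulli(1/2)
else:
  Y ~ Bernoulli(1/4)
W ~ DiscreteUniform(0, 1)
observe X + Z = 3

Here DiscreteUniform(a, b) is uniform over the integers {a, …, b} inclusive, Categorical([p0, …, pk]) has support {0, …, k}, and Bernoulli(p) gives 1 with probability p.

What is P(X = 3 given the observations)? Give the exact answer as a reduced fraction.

Enumerate traces; 36 have nonzero weight after conditioning:
  (Z=0, X=3, U=0, Y=0, W=0) weight 1/60
  (Z=0, X=3, U=0, Y=0, W=1) weight 1/60
  (Z=0, X=3, U=0, Y=1, W=0) weight 1/60
  (Z=0, X=3, U=0, Y=1, W=1) weight 1/60
  (Z=0, X=3, U=1, Y=0, W=0) weight 1/120
  (Z=0, X=3, U=1, Y=0, W=1) weight 1/120
  (Z=0, X=3, U=1, Y=1, W=0) weight 1/120
  (Z=0, X=3, U=1, Y=1, W=1) weight 1/120
  (Z=1, X=2, U=0, Y=0, W=0) weight 1/72
  (Z=2, X=1, U=0, Y=0, W=0) weight 1/144
  … 26 more
Group by X:
  weight(X=1) = 1/18
  weight(X=2) = 1/9
  weight(X=3) = 1/6
Total weight = 1/18 + 1/9 + 1/6 = 1/3
P(X=1 | obs) = 1/18 / 1/3 = 1/6
P(X=2 | obs) = 1/9 / 1/3 = 1/3
P(X=3 | obs) = 1/6 / 1/3 = 1/2

P(X = 3 | obs) = 1/2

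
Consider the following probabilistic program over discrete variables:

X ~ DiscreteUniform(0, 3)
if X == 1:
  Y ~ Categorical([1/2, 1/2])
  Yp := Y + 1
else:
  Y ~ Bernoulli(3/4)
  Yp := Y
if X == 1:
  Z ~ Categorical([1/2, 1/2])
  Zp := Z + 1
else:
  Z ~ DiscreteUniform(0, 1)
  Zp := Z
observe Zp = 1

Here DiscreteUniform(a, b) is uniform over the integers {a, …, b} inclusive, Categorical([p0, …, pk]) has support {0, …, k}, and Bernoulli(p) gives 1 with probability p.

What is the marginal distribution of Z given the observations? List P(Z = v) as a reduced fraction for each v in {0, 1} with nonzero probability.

P(Z=0) = 1/4, P(Z=1) = 3/4

Enumerate traces; 8 have nonzero weight after conditioning:
  (X=0, Y=0, Z=1) weight 1/32
  (X=0, Y=1, Z=1) weight 3/32
  (X=1, Y=0, Z=0) weight 1/16
  (X=1, Y=1, Z=0) weight 1/16
  (X=2, Y=0, Z=1) weight 1/32
  (X=2, Y=1, Z=1) weight 3/32
  (X=3, Y=0, Z=1) weight 1/32
  (X=3, Y=1, Z=1) weight 3/32
Group by Z:
  weight(Z=0) = 1/8
  weight(Z=1) = 3/8
Total weight = 1/8 + 3/8 = 1/2
P(Z=0 | obs) = 1/8 / 1/2 = 1/4
P(Z=1 | obs) = 3/8 / 1/2 = 3/4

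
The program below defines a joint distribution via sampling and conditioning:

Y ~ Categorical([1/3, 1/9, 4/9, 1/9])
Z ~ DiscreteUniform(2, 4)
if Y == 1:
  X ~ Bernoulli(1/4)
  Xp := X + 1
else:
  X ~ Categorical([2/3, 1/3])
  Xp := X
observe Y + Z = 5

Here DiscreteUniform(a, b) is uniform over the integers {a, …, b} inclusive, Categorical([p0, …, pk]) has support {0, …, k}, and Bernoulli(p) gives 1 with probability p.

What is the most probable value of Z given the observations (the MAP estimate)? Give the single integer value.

argmax_v P(Z = v | obs) = 3

Enumerate traces; 6 have nonzero weight after conditioning:
  (Y=1, Z=4, X=0) weight 1/36
  (Y=1, Z=4, X=1) weight 1/108
  (Y=2, Z=3, X=0) weight 8/81
  (Y=2, Z=3, X=1) weight 4/81
  (Y=3, Z=2, X=0) weight 2/81
  (Y=3, Z=2, X=1) weight 1/81
Group by Z:
  weight(Z=2) = 1/27
  weight(Z=3) = 4/27
  weight(Z=4) = 1/27
Total weight = 1/27 + 4/27 + 1/27 = 2/9
P(Z=2 | obs) = 1/27 / 2/9 = 1/6
P(Z=3 | obs) = 4/27 / 2/9 = 2/3
P(Z=4 | obs) = 1/27 / 2/9 = 1/6
argmax = 3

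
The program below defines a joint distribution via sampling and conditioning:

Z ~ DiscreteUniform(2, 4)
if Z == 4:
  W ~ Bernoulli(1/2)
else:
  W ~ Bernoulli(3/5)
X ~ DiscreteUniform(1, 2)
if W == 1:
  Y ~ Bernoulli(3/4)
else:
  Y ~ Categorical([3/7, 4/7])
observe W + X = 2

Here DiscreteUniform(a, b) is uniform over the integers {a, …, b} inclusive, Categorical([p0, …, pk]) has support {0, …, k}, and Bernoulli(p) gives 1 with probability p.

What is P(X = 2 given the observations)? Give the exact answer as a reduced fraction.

Enumerate traces; 12 have nonzero weight after conditioning:
  (Z=2, W=0, X=2, Y=0) weight 1/35
  (Z=2, W=0, X=2, Y=1) weight 4/105
  (Z=2, W=1, X=1, Y=0) weight 1/40
  (Z=2, W=1, X=1, Y=1) weight 3/40
  (Z=3, W=0, X=2, Y=0) weight 1/35
  (Z=3, W=0, X=2, Y=1) weight 4/105
  (Z=3, W=1, X=1, Y=0) weight 1/40
  (Z=3, W=1, X=1, Y=1) weight 3/40
  … 4 more
Group by X:
  weight(X=1) = 17/60
  weight(X=2) = 13/60
Total weight = 17/60 + 13/60 = 1/2
P(X=1 | obs) = 17/60 / 1/2 = 17/30
P(X=2 | obs) = 13/60 / 1/2 = 13/30

P(X = 2 | obs) = 13/30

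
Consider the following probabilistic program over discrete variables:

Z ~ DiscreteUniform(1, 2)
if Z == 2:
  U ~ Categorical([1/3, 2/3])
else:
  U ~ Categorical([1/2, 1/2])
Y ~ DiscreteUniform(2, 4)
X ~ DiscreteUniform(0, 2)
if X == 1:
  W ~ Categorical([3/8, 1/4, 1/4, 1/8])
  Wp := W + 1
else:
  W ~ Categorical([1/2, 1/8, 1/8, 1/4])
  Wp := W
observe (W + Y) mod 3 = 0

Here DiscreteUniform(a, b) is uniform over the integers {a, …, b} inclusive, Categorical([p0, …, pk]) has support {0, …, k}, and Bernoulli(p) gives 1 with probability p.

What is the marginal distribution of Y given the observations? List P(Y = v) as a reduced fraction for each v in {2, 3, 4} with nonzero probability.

Enumerate traces; 48 have nonzero weight after conditioning:
  (Z=1, U=0, Y=2, X=0, W=1) weight 1/288
  (Z=1, U=0, Y=2, X=1, W=1) weight 1/144
  (Z=1, U=0, Y=2, X=2, W=1) weight 1/288
  (Z=1, U=0, Y=3, X=0, W=0) weight 1/72
  (Z=1, U=0, Y=3, X=0, W=3) weight 1/144
  (Z=1, U=0, Y=3, X=1, W=0) weight 1/96
  (Z=1, U=0, Y=3, X=1, W=3) weight 1/288
  (Z=1, U=0, Y=3, X=2, W=0) weight 1/72
  (Z=1, U=0, Y=4, X=0, W=2) weight 1/288
  … 39 more
Group by Y:
  weight(Y=2) = 1/18
  weight(Y=3) = 2/9
  weight(Y=4) = 1/18
Total weight = 1/18 + 2/9 + 1/18 = 1/3
P(Y=2 | obs) = 1/18 / 1/3 = 1/6
P(Y=3 | obs) = 2/9 / 1/3 = 2/3
P(Y=4 | obs) = 1/18 / 1/3 = 1/6

P(Y=2) = 1/6, P(Y=3) = 2/3, P(Y=4) = 1/6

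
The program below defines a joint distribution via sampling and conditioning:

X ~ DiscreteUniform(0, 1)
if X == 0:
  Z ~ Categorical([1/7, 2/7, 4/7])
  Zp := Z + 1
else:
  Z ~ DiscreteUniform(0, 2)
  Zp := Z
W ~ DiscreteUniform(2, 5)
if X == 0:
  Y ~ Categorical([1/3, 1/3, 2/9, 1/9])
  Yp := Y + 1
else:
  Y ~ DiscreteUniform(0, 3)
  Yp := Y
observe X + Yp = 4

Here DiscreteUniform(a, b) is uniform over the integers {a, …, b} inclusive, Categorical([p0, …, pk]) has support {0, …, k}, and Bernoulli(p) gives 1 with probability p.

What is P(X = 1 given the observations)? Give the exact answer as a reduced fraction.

Enumerate traces; 24 have nonzero weight after conditioning:
  (X=0, Z=0, W=2, Y=3) weight 1/504
  (X=0, Z=0, W=3, Y=3) weight 1/504
  (X=0, Z=0, W=4, Y=3) weight 1/504
  (X=0, Z=0, W=5, Y=3) weight 1/504
  (X=0, Z=1, W=2, Y=3) weight 1/252
  (X=0, Z=1, W=3, Y=3) weight 1/252
  (X=0, Z=1, W=4, Y=3) weight 1/252
  (X=0, Z=1, W=5, Y=3) weight 1/252
  (X=1, Z=0, W=2, Y=3) weight 1/96
  … 15 more
Group by X:
  weight(X=0) = 1/18
  weight(X=1) = 1/8
Total weight = 1/18 + 1/8 = 13/72
P(X=0 | obs) = 1/18 / 13/72 = 4/13
P(X=1 | obs) = 1/8 / 13/72 = 9/13

P(X = 1 | obs) = 9/13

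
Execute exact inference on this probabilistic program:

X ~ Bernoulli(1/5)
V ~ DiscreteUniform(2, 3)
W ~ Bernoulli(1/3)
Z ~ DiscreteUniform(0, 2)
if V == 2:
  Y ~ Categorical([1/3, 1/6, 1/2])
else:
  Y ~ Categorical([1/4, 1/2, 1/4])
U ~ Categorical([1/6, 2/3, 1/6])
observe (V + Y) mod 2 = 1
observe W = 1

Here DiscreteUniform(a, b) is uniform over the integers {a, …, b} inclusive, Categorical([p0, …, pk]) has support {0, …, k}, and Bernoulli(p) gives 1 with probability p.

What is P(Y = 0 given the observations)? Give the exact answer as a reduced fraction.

Enumerate traces; 54 have nonzero weight after conditioning:
  (X=0, V=2, W=1, Z=0, Y=1, U=0) weight 1/810
  (X=0, V=2, W=1, Z=0, Y=1, U=1) weight 2/405
  (X=0, V=2, W=1, Z=0, Y=1, U=2) weight 1/810
  (X=0, V=2, W=1, Z=1, Y=1, U=0) weight 1/810
  (X=0, V=2, W=1, Z=1, Y=1, U=1) weight 2/405
  (X=0, V=2, W=1, Z=1, Y=1, U=2) weight 1/810
  (X=0, V=2, W=1, Z=2, Y=1, U=0) weight 1/810
  (X=0, V=2, W=1, Z=2, Y=1, U=1) weight 2/405
  (X=0, V=3, W=1, Z=0, Y=0, U=0) weight 1/540
  (X=0, V=3, W=1, Z=0, Y=2, U=0) weight 1/540
  … 44 more
Group by Y:
  weight(Y=0) = 1/24
  weight(Y=1) = 1/36
  weight(Y=2) = 1/24
Total weight = 1/24 + 1/36 + 1/24 = 1/9
P(Y=0 | obs) = 1/24 / 1/9 = 3/8
P(Y=1 | obs) = 1/36 / 1/9 = 1/4
P(Y=2 | obs) = 1/24 / 1/9 = 3/8

P(Y = 0 | obs) = 3/8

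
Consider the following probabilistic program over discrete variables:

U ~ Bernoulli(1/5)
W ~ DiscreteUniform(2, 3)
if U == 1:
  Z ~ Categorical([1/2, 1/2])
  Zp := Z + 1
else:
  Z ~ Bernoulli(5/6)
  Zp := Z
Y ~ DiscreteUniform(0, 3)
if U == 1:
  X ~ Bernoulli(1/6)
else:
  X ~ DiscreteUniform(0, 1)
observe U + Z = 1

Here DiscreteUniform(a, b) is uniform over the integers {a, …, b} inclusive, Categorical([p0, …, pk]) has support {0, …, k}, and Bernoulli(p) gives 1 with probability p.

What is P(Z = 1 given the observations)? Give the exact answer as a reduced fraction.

Enumerate traces; 32 have nonzero weight after conditioning:
  (U=0, W=2, Z=1, Y=0, X=0) weight 1/24
  (U=0, W=2, Z=1, Y=0, X=1) weight 1/24
  (U=0, W=2, Z=1, Y=1, X=0) weight 1/24
  (U=0, W=2, Z=1, Y=1, X=1) weight 1/24
  (U=0, W=2, Z=1, Y=2, X=0) weight 1/24
  (U=0, W=2, Z=1, Y=2, X=1) weight 1/24
  (U=0, W=2, Z=1, Y=3, X=0) weight 1/24
  (U=0, W=2, Z=1, Y=3, X=1) weight 1/24
  (U=1, W=2, Z=0, Y=0, X=0) weight 1/96
  … 23 more
Group by Z:
  weight(Z=0) = 1/10
  weight(Z=1) = 2/3
Total weight = 1/10 + 2/3 = 23/30
P(Z=0 | obs) = 1/10 / 23/30 = 3/23
P(Z=1 | obs) = 2/3 / 23/30 = 20/23

P(Z = 1 | obs) = 20/23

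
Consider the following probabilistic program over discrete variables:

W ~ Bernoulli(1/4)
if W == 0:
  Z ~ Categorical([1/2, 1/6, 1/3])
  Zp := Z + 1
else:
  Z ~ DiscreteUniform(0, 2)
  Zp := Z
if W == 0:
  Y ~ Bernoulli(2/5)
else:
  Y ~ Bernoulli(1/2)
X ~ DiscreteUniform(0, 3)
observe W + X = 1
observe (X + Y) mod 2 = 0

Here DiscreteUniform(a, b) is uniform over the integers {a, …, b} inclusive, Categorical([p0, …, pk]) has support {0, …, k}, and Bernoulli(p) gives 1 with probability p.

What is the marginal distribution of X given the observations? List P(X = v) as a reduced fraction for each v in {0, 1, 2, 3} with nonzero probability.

Enumerate traces; 6 have nonzero weight after conditioning:
  (W=0, Z=0, Y=1, X=1) weight 3/80
  (W=0, Z=1, Y=1, X=1) weight 1/80
  (W=0, Z=2, Y=1, X=1) weight 1/40
  (W=1, Z=0, Y=0, X=0) weight 1/96
  (W=1, Z=1, Y=0, X=0) weight 1/96
  (W=1, Z=2, Y=0, X=0) weight 1/96
Group by X:
  weight(X=0) = 1/32
  weight(X=1) = 3/40
Total weight = 1/32 + 3/40 = 17/160
P(X=0 | obs) = 1/32 / 17/160 = 5/17
P(X=1 | obs) = 3/40 / 17/160 = 12/17

P(X=0) = 5/17, P(X=1) = 12/17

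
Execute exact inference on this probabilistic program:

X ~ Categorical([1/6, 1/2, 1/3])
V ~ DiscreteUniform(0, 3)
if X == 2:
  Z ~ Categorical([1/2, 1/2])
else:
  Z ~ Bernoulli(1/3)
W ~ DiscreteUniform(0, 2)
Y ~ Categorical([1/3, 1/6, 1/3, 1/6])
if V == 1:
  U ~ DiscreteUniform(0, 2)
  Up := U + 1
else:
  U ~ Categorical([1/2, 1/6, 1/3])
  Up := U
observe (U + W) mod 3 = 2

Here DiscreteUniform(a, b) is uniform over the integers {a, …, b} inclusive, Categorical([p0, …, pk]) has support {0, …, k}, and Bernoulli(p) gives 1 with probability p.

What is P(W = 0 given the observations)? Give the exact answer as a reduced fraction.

Enumerate traces; 288 have nonzero weight after conditioning:
  (X=0, V=0, Z=0, W=0, Y=0, U=2) weight 1/972
  (X=0, V=0, Z=0, W=0, Y=1, U=2) weight 1/1944
  (X=0, V=0, Z=0, W=0, Y=2, U=2) weight 1/972
  (X=0, V=0, Z=0, W=0, Y=3, U=2) weight 1/1944
  (X=0, V=0, Z=0, W=1, Y=0, U=1) weight 1/1944
  (X=0, V=0, Z=0, W=1, Y=1, U=1) weight 1/3888
  (X=0, V=0, Z=0, W=1, Y=2, U=1) weight 1/1944
  (X=0, V=0, Z=0, W=1, Y=3, U=1) weight 1/3888
  (X=0, V=0, Z=0, W=2, Y=0, U=0) weight 1/648
  … 279 more
Group by W:
  weight(W=0) = 1/9
  weight(W=1) = 5/72
  weight(W=2) = 11/72
Total weight = 1/9 + 5/72 + 11/72 = 1/3
P(W=0 | obs) = 1/9 / 1/3 = 1/3
P(W=1 | obs) = 5/72 / 1/3 = 5/24
P(W=2 | obs) = 11/72 / 1/3 = 11/24

P(W = 0 | obs) = 1/3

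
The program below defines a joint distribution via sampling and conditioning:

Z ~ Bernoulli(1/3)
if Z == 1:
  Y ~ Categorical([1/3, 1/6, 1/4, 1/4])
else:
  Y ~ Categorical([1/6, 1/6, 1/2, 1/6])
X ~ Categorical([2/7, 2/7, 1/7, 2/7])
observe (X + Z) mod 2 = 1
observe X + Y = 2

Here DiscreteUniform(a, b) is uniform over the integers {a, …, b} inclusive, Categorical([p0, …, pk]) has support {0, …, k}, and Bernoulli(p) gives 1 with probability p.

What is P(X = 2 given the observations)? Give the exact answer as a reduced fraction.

P(X = 2 | obs) = 2/9

Enumerate traces; 3 have nonzero weight after conditioning:
  (Z=0, Y=1, X=1) weight 2/63
  (Z=1, Y=0, X=2) weight 1/63
  (Z=1, Y=2, X=0) weight 1/42
Group by X:
  weight(X=0) = 1/42
  weight(X=1) = 2/63
  weight(X=2) = 1/63
Total weight = 1/42 + 2/63 + 1/63 = 1/14
P(X=0 | obs) = 1/42 / 1/14 = 1/3
P(X=1 | obs) = 2/63 / 1/14 = 4/9
P(X=2 | obs) = 1/63 / 1/14 = 2/9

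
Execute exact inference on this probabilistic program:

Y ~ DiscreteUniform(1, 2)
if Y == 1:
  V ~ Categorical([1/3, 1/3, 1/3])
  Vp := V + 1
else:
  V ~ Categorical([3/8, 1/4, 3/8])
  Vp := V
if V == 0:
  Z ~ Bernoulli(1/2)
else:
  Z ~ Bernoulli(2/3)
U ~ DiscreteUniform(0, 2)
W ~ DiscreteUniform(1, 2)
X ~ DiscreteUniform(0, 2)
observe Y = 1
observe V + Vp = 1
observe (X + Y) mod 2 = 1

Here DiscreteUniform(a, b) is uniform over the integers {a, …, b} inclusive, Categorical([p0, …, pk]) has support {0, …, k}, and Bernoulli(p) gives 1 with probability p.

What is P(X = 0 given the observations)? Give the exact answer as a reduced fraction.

Enumerate traces; 24 have nonzero weight after conditioning:
  (Y=1, V=0, Z=0, U=0, W=1, X=0) weight 1/216
  (Y=1, V=0, Z=0, U=0, W=1, X=2) weight 1/216
  (Y=1, V=0, Z=0, U=0, W=2, X=0) weight 1/216
  (Y=1, V=0, Z=0, U=0, W=2, X=2) weight 1/216
  (Y=1, V=0, Z=0, U=1, W=1, X=0) weight 1/216
  (Y=1, V=0, Z=0, U=1, W=1, X=2) weight 1/216
  (Y=1, V=0, Z=0, U=1, W=2, X=0) weight 1/216
  (Y=1, V=0, Z=0, U=1, W=2, X=2) weight 1/216
  … 16 more
Group by X:
  weight(X=0) = 1/18
  weight(X=2) = 1/18
Total weight = 1/18 + 1/18 = 1/9
P(X=0 | obs) = 1/18 / 1/9 = 1/2
P(X=2 | obs) = 1/18 / 1/9 = 1/2

P(X = 0 | obs) = 1/2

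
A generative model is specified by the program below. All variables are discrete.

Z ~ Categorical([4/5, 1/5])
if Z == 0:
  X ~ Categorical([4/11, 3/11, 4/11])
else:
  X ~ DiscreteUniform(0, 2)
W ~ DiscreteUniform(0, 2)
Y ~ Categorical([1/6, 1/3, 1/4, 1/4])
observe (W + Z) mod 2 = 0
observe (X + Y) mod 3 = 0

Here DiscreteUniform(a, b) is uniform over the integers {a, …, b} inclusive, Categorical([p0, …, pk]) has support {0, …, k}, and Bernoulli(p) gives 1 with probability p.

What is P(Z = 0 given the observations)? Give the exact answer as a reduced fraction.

P(Z = 0 | obs) = 90/101

Enumerate traces; 12 have nonzero weight after conditioning:
  (Z=0, X=0, W=0, Y=0) weight 8/495
  (Z=0, X=0, W=0, Y=3) weight 4/165
  (Z=0, X=0, W=2, Y=0) weight 8/495
  (Z=0, X=0, W=2, Y=3) weight 4/165
  (Z=0, X=1, W=0, Y=2) weight 1/55
  (Z=0, X=1, W=2, Y=2) weight 1/55
  (Z=0, X=2, W=0, Y=1) weight 16/495
  (Z=0, X=2, W=2, Y=1) weight 16/495
  (Z=1, X=0, W=1, Y=0) weight 1/270
  … 3 more
Group by Z:
  weight(Z=0) = 2/11
  weight(Z=1) = 1/45
Total weight = 2/11 + 1/45 = 101/495
P(Z=0 | obs) = 2/11 / 101/495 = 90/101
P(Z=1 | obs) = 1/45 / 101/495 = 11/101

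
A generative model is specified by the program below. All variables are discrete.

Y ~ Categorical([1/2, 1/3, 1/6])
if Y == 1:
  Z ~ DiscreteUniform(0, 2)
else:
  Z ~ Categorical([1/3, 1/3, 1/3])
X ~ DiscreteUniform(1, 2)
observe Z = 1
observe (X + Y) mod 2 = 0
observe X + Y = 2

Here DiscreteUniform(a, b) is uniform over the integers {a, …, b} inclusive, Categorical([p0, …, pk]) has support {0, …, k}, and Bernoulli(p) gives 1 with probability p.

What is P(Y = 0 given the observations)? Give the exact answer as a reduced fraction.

Enumerate traces; 2 have nonzero weight after conditioning:
  (Y=0, Z=1, X=2) weight 1/12
  (Y=1, Z=1, X=1) weight 1/18
Group by Y:
  weight(Y=0) = 1/12
  weight(Y=1) = 1/18
Total weight = 1/12 + 1/18 = 5/36
P(Y=0 | obs) = 1/12 / 5/36 = 3/5
P(Y=1 | obs) = 1/18 / 5/36 = 2/5

P(Y = 0 | obs) = 3/5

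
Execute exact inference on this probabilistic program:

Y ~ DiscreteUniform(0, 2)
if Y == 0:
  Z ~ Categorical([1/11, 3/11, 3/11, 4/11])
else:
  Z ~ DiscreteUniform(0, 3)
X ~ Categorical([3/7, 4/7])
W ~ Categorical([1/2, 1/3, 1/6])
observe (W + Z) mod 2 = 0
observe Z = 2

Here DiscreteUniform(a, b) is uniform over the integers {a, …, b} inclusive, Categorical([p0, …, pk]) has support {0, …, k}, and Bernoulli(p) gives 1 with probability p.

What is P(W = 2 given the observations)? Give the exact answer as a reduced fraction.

Enumerate traces; 12 have nonzero weight after conditioning:
  (Y=0, Z=2, X=0, W=0) weight 3/154
  (Y=0, Z=2, X=0, W=2) weight 1/154
  (Y=0, Z=2, X=1, W=0) weight 2/77
  (Y=0, Z=2, X=1, W=2) weight 2/231
  (Y=1, Z=2, X=0, W=0) weight 1/56
  (Y=1, Z=2, X=0, W=2) weight 1/168
  (Y=1, Z=2, X=1, W=0) weight 1/42
  (Y=1, Z=2, X=1, W=2) weight 1/126
  … 4 more
Group by W:
  weight(W=0) = 17/132
  weight(W=2) = 17/396
Total weight = 17/132 + 17/396 = 17/99
P(W=0 | obs) = 17/132 / 17/99 = 3/4
P(W=2 | obs) = 17/396 / 17/99 = 1/4

P(W = 2 | obs) = 1/4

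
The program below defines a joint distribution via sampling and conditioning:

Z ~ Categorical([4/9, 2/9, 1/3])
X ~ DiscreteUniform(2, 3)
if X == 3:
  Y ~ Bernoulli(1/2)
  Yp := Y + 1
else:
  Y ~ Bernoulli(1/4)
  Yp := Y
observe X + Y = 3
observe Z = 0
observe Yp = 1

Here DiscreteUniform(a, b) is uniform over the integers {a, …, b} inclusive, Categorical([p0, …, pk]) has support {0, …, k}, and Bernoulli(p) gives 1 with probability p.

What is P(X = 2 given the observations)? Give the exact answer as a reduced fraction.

Enumerate traces; 2 have nonzero weight after conditioning:
  (Z=0, X=2, Y=1) weight 1/18
  (Z=0, X=3, Y=0) weight 1/9
Group by X:
  weight(X=2) = 1/18
  weight(X=3) = 1/9
Total weight = 1/18 + 1/9 = 1/6
P(X=2 | obs) = 1/18 / 1/6 = 1/3
P(X=3 | obs) = 1/9 / 1/6 = 2/3

P(X = 2 | obs) = 1/3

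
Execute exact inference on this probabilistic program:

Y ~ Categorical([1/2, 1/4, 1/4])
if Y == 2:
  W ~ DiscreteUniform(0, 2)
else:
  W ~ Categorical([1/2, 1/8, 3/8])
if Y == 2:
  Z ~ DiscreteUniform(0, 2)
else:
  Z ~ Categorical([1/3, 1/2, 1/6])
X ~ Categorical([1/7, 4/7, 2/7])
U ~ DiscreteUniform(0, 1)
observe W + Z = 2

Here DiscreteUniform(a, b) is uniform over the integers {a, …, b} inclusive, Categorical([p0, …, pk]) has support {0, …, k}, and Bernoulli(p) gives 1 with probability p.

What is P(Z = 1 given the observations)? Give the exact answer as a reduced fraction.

P(Z = 1 | obs) = 43/165

Enumerate traces; 54 have nonzero weight after conditioning:
  (Y=0, W=0, Z=2, X=0, U=0) weight 1/336
  (Y=0, W=0, Z=2, X=0, U=1) weight 1/336
  (Y=0, W=0, Z=2, X=1, U=0) weight 1/84
  (Y=0, W=0, Z=2, X=1, U=1) weight 1/84
  (Y=0, W=0, Z=2, X=2, U=0) weight 1/168
  (Y=0, W=0, Z=2, X=2, U=1) weight 1/168
  (Y=0, W=1, Z=1, X=0, U=0) weight 1/448
  (Y=0, W=1, Z=1, X=0, U=1) weight 1/448
  (Y=0, W=2, Z=0, X=0, U=0) weight 1/224
  … 45 more
Group by Z:
  weight(Z=0) = 35/288
  weight(Z=1) = 43/576
  weight(Z=2) = 13/144
Total weight = 35/288 + 43/576 + 13/144 = 55/192
P(Z=0 | obs) = 35/288 / 55/192 = 14/33
P(Z=1 | obs) = 43/576 / 55/192 = 43/165
P(Z=2 | obs) = 13/144 / 55/192 = 52/165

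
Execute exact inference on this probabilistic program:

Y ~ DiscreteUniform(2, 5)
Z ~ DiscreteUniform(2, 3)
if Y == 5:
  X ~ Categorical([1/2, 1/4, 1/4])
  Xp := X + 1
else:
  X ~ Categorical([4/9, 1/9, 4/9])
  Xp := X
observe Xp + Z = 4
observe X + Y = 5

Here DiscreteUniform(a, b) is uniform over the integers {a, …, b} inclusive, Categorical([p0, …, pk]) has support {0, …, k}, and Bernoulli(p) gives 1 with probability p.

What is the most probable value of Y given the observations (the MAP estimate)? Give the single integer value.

Enumerate traces; 3 have nonzero weight after conditioning:
  (Y=3, Z=2, X=2) weight 1/18
  (Y=4, Z=3, X=1) weight 1/72
  (Y=5, Z=3, X=0) weight 1/16
Group by Y:
  weight(Y=3) = 1/18
  weight(Y=4) = 1/72
  weight(Y=5) = 1/16
Total weight = 1/18 + 1/72 + 1/16 = 19/144
P(Y=3 | obs) = 1/18 / 19/144 = 8/19
P(Y=4 | obs) = 1/72 / 19/144 = 2/19
P(Y=5 | obs) = 1/16 / 19/144 = 9/19
argmax = 5

argmax_v P(Y = v | obs) = 5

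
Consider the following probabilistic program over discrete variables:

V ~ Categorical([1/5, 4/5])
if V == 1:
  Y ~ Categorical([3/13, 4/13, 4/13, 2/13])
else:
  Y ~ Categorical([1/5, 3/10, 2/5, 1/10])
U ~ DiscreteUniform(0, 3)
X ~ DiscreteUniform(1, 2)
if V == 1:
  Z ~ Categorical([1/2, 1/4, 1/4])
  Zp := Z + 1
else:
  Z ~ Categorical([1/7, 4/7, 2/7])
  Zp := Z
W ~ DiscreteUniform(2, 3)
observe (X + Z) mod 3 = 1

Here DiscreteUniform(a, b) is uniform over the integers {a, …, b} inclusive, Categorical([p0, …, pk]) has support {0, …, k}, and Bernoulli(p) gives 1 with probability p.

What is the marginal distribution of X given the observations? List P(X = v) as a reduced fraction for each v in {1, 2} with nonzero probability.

Enumerate traces; 128 have nonzero weight after conditioning:
  (V=0, Y=0, U=0, X=1, Z=0, W=2) weight 1/2800
  (V=0, Y=0, U=0, X=1, Z=0, W=3) weight 1/2800
  (V=0, Y=0, U=0, X=2, Z=2, W=2) weight 1/1400
  (V=0, Y=0, U=0, X=2, Z=2, W=3) weight 1/1400
  (V=0, Y=0, U=1, X=1, Z=0, W=2) weight 1/2800
  (V=0, Y=0, U=1, X=1, Z=0, W=3) weight 1/2800
  (V=0, Y=0, U=1, X=2, Z=2, W=2) weight 1/1400
  (V=0, Y=0, U=1, X=2, Z=2, W=3) weight 1/1400
  … 120 more
Group by X:
  weight(X=1) = 3/14
  weight(X=2) = 9/70
Total weight = 3/14 + 9/70 = 12/35
P(X=1 | obs) = 3/14 / 12/35 = 5/8
P(X=2 | obs) = 9/70 / 12/35 = 3/8

P(X=1) = 5/8, P(X=2) = 3/8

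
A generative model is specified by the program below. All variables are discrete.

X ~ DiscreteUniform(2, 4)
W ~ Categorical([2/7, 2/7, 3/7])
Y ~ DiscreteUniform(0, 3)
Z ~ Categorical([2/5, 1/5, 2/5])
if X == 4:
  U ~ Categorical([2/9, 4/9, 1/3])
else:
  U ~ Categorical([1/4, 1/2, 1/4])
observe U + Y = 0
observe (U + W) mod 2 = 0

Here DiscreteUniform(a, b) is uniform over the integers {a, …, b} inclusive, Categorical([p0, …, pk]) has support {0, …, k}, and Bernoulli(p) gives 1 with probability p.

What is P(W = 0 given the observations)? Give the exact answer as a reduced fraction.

Enumerate traces; 18 have nonzero weight after conditioning:
  (X=2, W=0, Y=0, Z=0, U=0) weight 1/420
  (X=2, W=0, Y=0, Z=1, U=0) weight 1/840
  (X=2, W=0, Y=0, Z=2, U=0) weight 1/420
  (X=2, W=2, Y=0, Z=0, U=0) weight 1/280
  (X=2, W=2, Y=0, Z=1, U=0) weight 1/560
  (X=2, W=2, Y=0, Z=2, U=0) weight 1/280
  (X=3, W=0, Y=0, Z=0, U=0) weight 1/420
  (X=3, W=0, Y=0, Z=1, U=0) weight 1/840
  … 10 more
Group by W:
  weight(W=0) = 13/756
  weight(W=2) = 13/504
Total weight = 13/756 + 13/504 = 65/1512
P(W=0 | obs) = 13/756 / 65/1512 = 2/5
P(W=2 | obs) = 13/504 / 65/1512 = 3/5

P(W = 0 | obs) = 2/5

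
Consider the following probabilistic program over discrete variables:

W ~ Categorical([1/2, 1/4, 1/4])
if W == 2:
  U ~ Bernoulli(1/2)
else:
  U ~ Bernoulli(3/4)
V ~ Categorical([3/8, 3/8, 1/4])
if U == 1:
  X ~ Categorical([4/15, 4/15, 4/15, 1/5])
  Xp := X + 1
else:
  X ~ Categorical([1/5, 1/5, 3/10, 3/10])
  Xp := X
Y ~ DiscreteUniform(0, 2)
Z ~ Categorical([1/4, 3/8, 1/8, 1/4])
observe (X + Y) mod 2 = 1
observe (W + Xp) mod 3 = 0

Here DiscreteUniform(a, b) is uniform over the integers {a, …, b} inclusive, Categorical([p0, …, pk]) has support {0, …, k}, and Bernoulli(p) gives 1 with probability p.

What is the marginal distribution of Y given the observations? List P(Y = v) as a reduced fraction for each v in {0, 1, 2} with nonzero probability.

P(Y=0) = 66/217, P(Y=1) = 85/217, P(Y=2) = 66/217

Enumerate traces; 144 have nonzero weight after conditioning:
  (W=0, U=0, V=0, X=0, Y=1, Z=0) weight 1/1280
  (W=0, U=0, V=0, X=0, Y=1, Z=1) weight 3/2560
  (W=0, U=0, V=0, X=0, Y=1, Z=2) weight 1/2560
  (W=0, U=0, V=0, X=0, Y=1, Z=3) weight 1/1280
  (W=0, U=0, V=0, X=3, Y=0, Z=0) weight 3/2560
  (W=0, U=0, V=0, X=3, Y=0, Z=1) weight 9/5120
  (W=0, U=0, V=0, X=3, Y=0, Z=2) weight 3/5120
  (W=0, U=0, V=0, X=3, Y=0, Z=3) weight 3/2560
  (W=0, U=0, V=0, X=3, Y=2, Z=0) weight 3/2560
  … 135 more
Group by Y:
  weight(Y=0) = 11/240
  weight(Y=1) = 17/288
  weight(Y=2) = 11/240
Total weight = 11/240 + 17/288 + 11/240 = 217/1440
P(Y=0 | obs) = 11/240 / 217/1440 = 66/217
P(Y=1 | obs) = 17/288 / 217/1440 = 85/217
P(Y=2 | obs) = 11/240 / 217/1440 = 66/217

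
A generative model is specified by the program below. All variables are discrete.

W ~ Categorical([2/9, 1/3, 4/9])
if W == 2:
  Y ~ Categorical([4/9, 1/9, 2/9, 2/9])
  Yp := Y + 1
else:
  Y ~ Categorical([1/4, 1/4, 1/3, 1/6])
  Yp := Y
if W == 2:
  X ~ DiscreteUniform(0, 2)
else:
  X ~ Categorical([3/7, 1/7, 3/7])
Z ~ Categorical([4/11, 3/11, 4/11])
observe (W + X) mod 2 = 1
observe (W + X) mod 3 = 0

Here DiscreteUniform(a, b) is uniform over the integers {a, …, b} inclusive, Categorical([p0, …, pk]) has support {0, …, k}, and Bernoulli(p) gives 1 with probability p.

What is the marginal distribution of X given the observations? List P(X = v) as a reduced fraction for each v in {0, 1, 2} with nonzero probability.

P(X=1) = 28/55, P(X=2) = 27/55

Enumerate traces; 24 have nonzero weight after conditioning:
  (W=1, Y=0, X=2, Z=0) weight 1/77
  (W=1, Y=0, X=2, Z=1) weight 3/308
  (W=1, Y=0, X=2, Z=2) weight 1/77
  (W=1, Y=1, X=2, Z=0) weight 1/77
  (W=1, Y=1, X=2, Z=1) weight 3/308
  (W=1, Y=1, X=2, Z=2) weight 1/77
  (W=1, Y=2, X=2, Z=0) weight 4/231
  (W=1, Y=2, X=2, Z=1) weight 1/77
  (W=2, Y=0, X=1, Z=0) weight 64/2673
  … 15 more
Group by X:
  weight(X=1) = 4/27
  weight(X=2) = 1/7
Total weight = 4/27 + 1/7 = 55/189
P(X=1 | obs) = 4/27 / 55/189 = 28/55
P(X=2 | obs) = 1/7 / 55/189 = 27/55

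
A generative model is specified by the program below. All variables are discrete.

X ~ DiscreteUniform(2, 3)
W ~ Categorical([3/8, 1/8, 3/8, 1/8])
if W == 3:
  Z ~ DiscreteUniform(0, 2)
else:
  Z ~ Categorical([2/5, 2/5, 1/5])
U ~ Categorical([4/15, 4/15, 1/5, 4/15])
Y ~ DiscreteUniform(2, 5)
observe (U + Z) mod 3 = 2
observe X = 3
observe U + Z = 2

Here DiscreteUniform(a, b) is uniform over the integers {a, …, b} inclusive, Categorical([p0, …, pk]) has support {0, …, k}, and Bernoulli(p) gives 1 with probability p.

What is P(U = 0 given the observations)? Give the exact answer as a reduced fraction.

Enumerate traces; 48 have nonzero weight after conditioning:
  (X=3, W=0, Z=0, U=2, Y=2) weight 3/800
  (X=3, W=0, Z=0, U=2, Y=3) weight 3/800
  (X=3, W=0, Z=0, U=2, Y=4) weight 3/800
  (X=3, W=0, Z=0, U=2, Y=5) weight 3/800
  (X=3, W=0, Z=1, U=1, Y=2) weight 1/200
  (X=3, W=0, Z=1, U=1, Y=3) weight 1/200
  (X=3, W=0, Z=1, U=1, Y=4) weight 1/200
  (X=3, W=0, Z=1, U=1, Y=5) weight 1/200
  (X=3, W=0, Z=2, U=0, Y=2) weight 1/400
  … 39 more
Group by U:
  weight(U=0) = 13/450
  weight(U=1) = 47/900
  weight(U=2) = 47/1200
Total weight = 13/450 + 47/900 + 47/1200 = 433/3600
P(U=0 | obs) = 13/450 / 433/3600 = 104/433
P(U=1 | obs) = 47/900 / 433/3600 = 188/433
P(U=2 | obs) = 47/1200 / 433/3600 = 141/433

P(U = 0 | obs) = 104/433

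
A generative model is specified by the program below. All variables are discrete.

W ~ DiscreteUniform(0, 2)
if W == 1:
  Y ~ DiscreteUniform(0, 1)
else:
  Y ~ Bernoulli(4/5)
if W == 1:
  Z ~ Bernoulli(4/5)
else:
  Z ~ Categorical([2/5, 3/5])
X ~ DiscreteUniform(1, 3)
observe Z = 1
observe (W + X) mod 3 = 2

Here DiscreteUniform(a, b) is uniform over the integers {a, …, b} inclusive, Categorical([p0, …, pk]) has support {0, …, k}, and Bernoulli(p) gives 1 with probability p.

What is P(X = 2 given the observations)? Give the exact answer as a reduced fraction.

Enumerate traces; 6 have nonzero weight after conditioning:
  (W=0, Y=0, Z=1, X=2) weight 1/75
  (W=0, Y=1, Z=1, X=2) weight 4/75
  (W=1, Y=0, Z=1, X=1) weight 2/45
  (W=1, Y=1, Z=1, X=1) weight 2/45
  (W=2, Y=0, Z=1, X=3) weight 1/75
  (W=2, Y=1, Z=1, X=3) weight 4/75
Group by X:
  weight(X=1) = 4/45
  weight(X=2) = 1/15
  weight(X=3) = 1/15
Total weight = 4/45 + 1/15 + 1/15 = 2/9
P(X=1 | obs) = 4/45 / 2/9 = 2/5
P(X=2 | obs) = 1/15 / 2/9 = 3/10
P(X=3 | obs) = 1/15 / 2/9 = 3/10

P(X = 2 | obs) = 3/10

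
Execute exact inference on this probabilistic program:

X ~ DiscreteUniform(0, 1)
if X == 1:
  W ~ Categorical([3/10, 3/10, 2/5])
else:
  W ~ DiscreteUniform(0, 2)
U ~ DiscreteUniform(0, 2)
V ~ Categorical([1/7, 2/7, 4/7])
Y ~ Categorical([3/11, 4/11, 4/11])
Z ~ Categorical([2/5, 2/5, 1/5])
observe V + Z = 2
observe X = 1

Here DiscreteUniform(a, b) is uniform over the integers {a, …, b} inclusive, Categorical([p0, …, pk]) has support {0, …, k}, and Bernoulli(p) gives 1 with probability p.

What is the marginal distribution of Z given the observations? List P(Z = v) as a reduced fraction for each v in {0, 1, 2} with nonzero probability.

Enumerate traces; 81 have nonzero weight after conditioning:
  (X=1, W=0, U=0, V=0, Y=0, Z=2) weight 3/7700
  (X=1, W=0, U=0, V=0, Y=1, Z=2) weight 1/1925
  (X=1, W=0, U=0, V=0, Y=2, Z=2) weight 1/1925
  (X=1, W=0, U=0, V=1, Y=0, Z=1) weight 3/1925
  (X=1, W=0, U=0, V=1, Y=1, Z=1) weight 4/1925
  (X=1, W=0, U=0, V=1, Y=2, Z=1) weight 4/1925
  (X=1, W=0, U=0, V=2, Y=0, Z=0) weight 6/1925
  (X=1, W=0, U=0, V=2, Y=1, Z=0) weight 8/1925
  … 73 more
Group by Z:
  weight(Z=0) = 4/35
  weight(Z=1) = 2/35
  weight(Z=2) = 1/70
Total weight = 4/35 + 2/35 + 1/70 = 13/70
P(Z=0 | obs) = 4/35 / 13/70 = 8/13
P(Z=1 | obs) = 2/35 / 13/70 = 4/13
P(Z=2 | obs) = 1/70 / 13/70 = 1/13

P(Z=0) = 8/13, P(Z=1) = 4/13, P(Z=2) = 1/13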